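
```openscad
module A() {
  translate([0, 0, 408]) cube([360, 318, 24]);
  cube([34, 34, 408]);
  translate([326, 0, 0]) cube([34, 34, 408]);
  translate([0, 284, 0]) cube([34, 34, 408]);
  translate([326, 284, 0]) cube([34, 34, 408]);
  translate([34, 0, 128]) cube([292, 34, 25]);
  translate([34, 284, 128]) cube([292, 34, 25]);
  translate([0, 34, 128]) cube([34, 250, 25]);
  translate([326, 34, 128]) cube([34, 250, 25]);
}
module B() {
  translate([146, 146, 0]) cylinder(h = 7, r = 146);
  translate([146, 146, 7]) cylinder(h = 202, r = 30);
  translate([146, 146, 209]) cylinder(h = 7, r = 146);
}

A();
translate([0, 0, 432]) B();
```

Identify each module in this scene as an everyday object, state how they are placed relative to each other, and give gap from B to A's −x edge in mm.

The spool's min-x is at 0; the stool's min-x is 0; gap = 0 mm.

A is a stool. B is a spool. The spool is on top of the stool. The gap from the spool to the stool's −x edge is 0 mm.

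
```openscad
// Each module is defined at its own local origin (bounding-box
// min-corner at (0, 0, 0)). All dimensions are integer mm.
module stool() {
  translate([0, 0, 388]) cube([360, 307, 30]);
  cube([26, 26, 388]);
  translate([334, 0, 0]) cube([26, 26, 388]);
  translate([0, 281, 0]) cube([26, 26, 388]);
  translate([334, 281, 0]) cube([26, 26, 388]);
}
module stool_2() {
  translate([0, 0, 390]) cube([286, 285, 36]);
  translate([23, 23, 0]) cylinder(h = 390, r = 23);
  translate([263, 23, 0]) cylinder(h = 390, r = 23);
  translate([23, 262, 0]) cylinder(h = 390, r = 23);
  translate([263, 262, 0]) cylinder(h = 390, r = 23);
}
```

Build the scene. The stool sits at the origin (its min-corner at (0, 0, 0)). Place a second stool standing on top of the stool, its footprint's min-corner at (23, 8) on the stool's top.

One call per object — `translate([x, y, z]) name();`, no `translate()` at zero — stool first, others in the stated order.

stool();
translate([23, 8, 418]) stool_2();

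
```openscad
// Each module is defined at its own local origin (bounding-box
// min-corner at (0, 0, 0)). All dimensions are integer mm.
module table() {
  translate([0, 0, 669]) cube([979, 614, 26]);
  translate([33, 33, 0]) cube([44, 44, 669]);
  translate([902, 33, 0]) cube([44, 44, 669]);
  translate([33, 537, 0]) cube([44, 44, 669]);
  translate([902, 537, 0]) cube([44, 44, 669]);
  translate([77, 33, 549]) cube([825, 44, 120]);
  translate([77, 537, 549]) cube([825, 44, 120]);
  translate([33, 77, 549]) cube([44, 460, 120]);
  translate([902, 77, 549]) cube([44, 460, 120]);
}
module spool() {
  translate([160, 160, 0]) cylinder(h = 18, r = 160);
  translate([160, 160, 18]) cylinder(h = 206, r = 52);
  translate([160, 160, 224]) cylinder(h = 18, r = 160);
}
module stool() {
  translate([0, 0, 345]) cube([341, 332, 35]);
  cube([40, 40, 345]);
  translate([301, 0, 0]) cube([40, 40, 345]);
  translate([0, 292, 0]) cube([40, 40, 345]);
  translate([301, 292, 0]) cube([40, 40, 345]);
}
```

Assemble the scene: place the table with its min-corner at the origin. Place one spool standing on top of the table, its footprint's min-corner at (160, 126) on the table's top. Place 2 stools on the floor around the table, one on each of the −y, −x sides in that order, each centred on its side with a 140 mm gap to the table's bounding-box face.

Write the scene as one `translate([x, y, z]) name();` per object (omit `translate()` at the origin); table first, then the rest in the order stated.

table();
translate([160, 126, 695]) spool();
translate([319, -472, 0]) stool();
translate([-481, 141, 0]) stool();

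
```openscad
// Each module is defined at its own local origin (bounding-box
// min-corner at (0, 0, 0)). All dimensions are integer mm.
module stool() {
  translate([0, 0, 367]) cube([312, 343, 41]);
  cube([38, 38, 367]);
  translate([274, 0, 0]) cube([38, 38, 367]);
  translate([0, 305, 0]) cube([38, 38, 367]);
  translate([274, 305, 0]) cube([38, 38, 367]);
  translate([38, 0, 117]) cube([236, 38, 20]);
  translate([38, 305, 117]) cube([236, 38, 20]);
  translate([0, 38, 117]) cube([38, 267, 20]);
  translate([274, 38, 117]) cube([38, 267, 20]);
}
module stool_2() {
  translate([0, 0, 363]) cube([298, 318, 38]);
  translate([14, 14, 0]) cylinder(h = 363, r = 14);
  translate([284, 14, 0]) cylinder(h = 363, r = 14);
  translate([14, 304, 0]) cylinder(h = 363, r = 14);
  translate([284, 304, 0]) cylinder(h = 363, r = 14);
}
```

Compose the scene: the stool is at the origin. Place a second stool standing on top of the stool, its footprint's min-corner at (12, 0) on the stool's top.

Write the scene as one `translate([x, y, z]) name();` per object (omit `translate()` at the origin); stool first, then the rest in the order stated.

stool();
translate([12, 0, 408]) stool_2();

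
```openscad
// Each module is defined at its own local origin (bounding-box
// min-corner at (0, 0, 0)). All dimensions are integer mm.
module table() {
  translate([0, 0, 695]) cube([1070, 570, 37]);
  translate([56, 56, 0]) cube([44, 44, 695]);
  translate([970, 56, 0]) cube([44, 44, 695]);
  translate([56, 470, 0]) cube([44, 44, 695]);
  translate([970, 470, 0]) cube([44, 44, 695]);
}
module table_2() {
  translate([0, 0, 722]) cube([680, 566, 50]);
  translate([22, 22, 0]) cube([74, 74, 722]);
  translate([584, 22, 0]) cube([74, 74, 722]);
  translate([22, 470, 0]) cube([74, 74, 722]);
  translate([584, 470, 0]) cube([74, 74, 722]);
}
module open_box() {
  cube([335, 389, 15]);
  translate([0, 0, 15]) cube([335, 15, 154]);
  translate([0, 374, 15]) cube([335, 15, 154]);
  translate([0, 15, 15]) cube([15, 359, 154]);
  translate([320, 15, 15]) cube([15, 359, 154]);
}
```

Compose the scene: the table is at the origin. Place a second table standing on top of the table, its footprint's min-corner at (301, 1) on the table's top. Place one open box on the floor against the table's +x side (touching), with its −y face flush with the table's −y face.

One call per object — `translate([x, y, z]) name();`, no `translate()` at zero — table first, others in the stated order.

table();
translate([301, 1, 732]) table_2();
translate([1070, 0, 0]) open_box();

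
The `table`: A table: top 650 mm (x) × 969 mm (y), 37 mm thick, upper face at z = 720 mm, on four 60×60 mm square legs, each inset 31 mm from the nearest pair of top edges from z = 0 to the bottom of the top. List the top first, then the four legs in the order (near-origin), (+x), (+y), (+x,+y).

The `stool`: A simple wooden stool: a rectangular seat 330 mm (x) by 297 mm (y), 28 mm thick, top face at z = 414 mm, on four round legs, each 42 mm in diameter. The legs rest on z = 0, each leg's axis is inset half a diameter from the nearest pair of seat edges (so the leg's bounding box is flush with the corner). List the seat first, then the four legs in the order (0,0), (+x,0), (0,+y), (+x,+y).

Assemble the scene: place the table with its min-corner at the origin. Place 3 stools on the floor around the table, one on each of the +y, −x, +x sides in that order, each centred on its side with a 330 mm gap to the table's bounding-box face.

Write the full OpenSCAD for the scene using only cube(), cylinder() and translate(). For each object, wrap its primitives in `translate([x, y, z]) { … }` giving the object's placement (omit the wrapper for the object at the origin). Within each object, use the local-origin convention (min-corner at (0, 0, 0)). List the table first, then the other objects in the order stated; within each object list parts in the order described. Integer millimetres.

translate([0, 0, 683]) cube([650, 969, 37]);
translate([31, 31, 0]) cube([60, 60, 683]);
translate([559, 31, 0]) cube([60, 60, 683]);
translate([31, 878, 0]) cube([60, 60, 683]);
translate([559, 878, 0]) cube([60, 60, 683]);
translate([160, 1299, 0]) {
  translate([0, 0, 386]) cube([330, 297, 28]);
  translate([21, 21, 0]) cylinder(h = 386, r = 21);
  translate([309, 21, 0]) cylinder(h = 386, r = 21);
  translate([21, 276, 0]) cylinder(h = 386, r = 21);
  translate([309, 276, 0]) cylinder(h = 386, r = 21);
}
translate([-660, 336, 0]) {
  translate([0, 0, 386]) cube([330, 297, 28]);
  translate([21, 21, 0]) cylinder(h = 386, r = 21);
  translate([309, 21, 0]) cylinder(h = 386, r = 21);
  translate([21, 276, 0]) cylinder(h = 386, r = 21);
  translate([309, 276, 0]) cylinder(h = 386, r = 21);
}
translate([980, 336, 0]) {
  translate([0, 0, 386]) cube([330, 297, 28]);
  translate([21, 21, 0]) cylinder(h = 386, r = 21);
  translate([309, 21, 0]) cylinder(h = 386, r = 21);
  translate([21, 276, 0]) cylinder(h = 386, r = 21);
  translate([309, 276, 0]) cylinder(h = 386, r = 21);
}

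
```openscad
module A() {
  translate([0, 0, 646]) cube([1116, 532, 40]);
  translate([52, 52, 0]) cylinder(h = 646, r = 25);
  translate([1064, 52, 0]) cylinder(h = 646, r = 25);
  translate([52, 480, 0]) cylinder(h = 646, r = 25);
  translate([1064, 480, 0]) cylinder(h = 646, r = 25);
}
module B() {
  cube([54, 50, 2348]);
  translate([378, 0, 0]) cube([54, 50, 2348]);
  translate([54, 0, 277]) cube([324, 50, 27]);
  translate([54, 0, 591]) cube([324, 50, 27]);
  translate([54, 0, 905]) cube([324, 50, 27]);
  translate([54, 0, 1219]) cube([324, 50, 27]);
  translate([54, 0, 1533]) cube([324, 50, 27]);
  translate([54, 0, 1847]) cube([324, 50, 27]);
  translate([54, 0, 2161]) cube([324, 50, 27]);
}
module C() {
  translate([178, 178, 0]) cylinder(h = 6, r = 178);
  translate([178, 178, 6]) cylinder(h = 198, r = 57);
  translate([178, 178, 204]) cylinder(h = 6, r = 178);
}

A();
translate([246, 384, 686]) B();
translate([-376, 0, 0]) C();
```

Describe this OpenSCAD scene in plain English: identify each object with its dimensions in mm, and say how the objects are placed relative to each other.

A is a table with a 1116×532 mm rectangular top, 40 mm thick, top surface at z = 686 mm, supported by four round legs of 50 mm diameter, each leg's bounding box inset 27 mm from the nearest pair of top edges, running from the floor.

B is a wooden ladder with two side rails of 54×50 mm section and 2348 mm height, set 432 mm apart overall. Between them run 7 rectangular rungs (50 mm deep, 27 mm thick), front faces flush with the rails' −y face. The bottom of the first rung is 277 mm above the floor and each subsequent rung is 314 mm higher than the one below.

C is a spool: two coaxial disc flanges of radius 178 mm and thickness 6 mm, joined by a core cylinder of radius 57 mm and height 198 mm. The lower flange rests on z = 0 and the three cylinders share a vertical axis.

The ladder is on top of the table. The spool is on the floor beside the table on its −x side.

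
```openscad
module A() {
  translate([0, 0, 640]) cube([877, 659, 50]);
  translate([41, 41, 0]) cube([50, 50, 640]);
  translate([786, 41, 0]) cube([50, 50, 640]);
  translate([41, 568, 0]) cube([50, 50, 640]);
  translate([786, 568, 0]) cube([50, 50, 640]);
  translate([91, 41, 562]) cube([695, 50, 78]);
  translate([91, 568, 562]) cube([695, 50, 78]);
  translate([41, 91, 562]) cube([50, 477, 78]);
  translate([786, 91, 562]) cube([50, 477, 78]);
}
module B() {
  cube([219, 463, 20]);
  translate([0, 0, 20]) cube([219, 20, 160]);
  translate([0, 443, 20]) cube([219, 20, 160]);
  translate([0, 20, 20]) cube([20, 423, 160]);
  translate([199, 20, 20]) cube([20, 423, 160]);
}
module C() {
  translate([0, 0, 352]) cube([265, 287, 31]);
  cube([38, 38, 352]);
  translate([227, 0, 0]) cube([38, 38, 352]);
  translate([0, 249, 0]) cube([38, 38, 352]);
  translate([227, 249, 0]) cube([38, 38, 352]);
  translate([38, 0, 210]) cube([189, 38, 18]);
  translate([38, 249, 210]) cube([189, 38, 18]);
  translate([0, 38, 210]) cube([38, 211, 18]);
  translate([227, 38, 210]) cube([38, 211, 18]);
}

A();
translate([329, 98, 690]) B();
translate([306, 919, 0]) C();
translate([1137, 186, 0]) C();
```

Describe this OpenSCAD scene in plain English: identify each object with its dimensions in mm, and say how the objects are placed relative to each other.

A is a rectangular dining table. The top is 877×659×50 mm with its upper surface at z = 690 mm. It stands on four 50×50 mm square legs, each inset 41 mm from the nearest pair of top edges, running from the floor to the underside of the top. Four apron rails, 50 mm thick and 78 mm tall, run between adjacent legs with their top edges flush with the underside of the top and their outer faces flush with the legs' outer faces.

B is an open-topped rectangular box: outside dimensions 219×463×180 mm, with a uniform wall and base thickness of 20 mm. The base is a full 219×463 slab on the floor; four walls sit on top of the base. The front and back walls (the −y and +y sides) span the full width; the two side walls fit between them.

C is a simple wooden stool: a rectangular seat 265 mm (x) by 287 mm (y), 31 mm thick, top face at z = 383 mm, on four square legs, each 38×38 mm in cross-section. The legs rest on z = 0, each flush with a corner of the seat. Four stretchers, 38 mm wide and 18 mm tall, connect adjacent legs with their undersides at z = 210 mm, each running between the inner faces of the legs it joins and aligned with the legs' outer faces on the other axis.

The open box is on top of the table, centred. Two stools sit around the table at the +y, +x sides.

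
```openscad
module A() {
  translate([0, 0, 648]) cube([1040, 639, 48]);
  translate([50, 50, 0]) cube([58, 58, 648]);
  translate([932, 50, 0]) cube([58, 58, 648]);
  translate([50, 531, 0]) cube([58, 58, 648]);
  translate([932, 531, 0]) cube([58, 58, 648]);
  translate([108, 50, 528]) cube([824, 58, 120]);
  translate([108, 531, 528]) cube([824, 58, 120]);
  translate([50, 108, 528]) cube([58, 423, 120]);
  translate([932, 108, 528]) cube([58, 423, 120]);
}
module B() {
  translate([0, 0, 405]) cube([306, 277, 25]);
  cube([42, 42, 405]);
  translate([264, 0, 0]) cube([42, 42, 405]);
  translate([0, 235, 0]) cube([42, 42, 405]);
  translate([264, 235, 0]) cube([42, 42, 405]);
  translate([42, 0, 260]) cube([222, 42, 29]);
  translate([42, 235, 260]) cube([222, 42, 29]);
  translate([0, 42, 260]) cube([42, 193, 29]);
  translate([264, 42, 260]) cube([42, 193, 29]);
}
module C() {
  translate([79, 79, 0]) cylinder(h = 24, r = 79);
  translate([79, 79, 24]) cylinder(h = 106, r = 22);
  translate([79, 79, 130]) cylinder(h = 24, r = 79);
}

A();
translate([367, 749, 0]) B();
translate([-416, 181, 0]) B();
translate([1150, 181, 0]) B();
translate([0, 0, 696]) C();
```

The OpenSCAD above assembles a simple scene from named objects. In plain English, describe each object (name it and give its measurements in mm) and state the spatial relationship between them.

A is a table: top 1040 mm (x) × 639 mm (y), 48 mm thick, upper face at z = 696 mm, on four 58×58 mm square legs, each inset 50 mm from the nearest pair of top edges, running from z = 0 to the bottom of the top. Four apron rails, 58 mm thick and 120 mm tall, run between adjacent legs with their top edges flush with the underside of the top and their outer faces flush with the legs' outer faces.

B is a four-legged stool. The seat is 306×277 mm, 25 mm thick, top at z = 430 mm. It stands on four square legs, each 42×42 mm in cross-section, from z = 0 to the seat underside, each flush with a corner of the seat. Four stretchers, 42 mm wide and 29 mm tall, connect adjacent legs with their undersides at z = 260 mm, each running between the inner faces of the legs it joins and aligned with the legs' outer faces on the other axis.

C is a spool: two coaxial disc flanges of radius 79 mm and thickness 24 mm, joined by a core cylinder of radius 22 mm and height 106 mm. The lower flange rests on z = 0 and the three cylinders share a vertical axis.

Three stools sit around the table at the +y, −x, +x sides. The spool is on top of the table.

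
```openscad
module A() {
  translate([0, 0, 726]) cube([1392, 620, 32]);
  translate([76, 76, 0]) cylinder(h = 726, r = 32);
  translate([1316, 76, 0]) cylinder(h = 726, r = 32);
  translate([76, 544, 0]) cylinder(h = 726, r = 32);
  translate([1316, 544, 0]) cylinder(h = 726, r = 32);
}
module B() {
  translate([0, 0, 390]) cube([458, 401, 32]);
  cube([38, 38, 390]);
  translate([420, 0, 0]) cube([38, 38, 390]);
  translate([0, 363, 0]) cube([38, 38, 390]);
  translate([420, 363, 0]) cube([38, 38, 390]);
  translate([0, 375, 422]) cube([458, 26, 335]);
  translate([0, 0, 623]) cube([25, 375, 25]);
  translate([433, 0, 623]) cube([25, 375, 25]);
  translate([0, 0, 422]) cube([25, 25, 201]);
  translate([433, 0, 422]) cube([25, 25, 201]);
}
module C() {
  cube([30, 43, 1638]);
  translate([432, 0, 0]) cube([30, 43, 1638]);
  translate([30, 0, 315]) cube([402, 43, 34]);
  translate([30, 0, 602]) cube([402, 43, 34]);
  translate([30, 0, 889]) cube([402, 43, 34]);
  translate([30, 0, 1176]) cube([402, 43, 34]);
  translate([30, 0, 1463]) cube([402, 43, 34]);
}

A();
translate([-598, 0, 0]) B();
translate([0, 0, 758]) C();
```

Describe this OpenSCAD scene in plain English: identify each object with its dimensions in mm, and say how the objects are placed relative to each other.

A is a table: top 1392 mm (x) × 620 mm (y), 32 mm thick, upper face at z = 758 mm, on four round legs of 64 mm diameter, each leg's bounding box inset 44 mm from the nearest pair of top edges, running from z = 0 to the bottom of the top.

B is a chair. The seat is a 458×401×32 mm slab with its top at z = 422 mm, on four 38×38 mm corner legs (flush with the seat edges, standing on z = 0). A flat backrest 26 mm thick, 335 mm tall, spans the full seat width and rises from the seat top along its +y edge, rear face flush with the rear of the seat. Two armrests of 25×25 mm section run along each side from the seat's front edge to the front of the backrest, top faces 226 mm above the seat top and outer faces flush with the seat's x-edges; a 25×25 mm post under the front of each armrest stands on the seat at the front corner.

C is a straight ladder. Two 30×43 mm vertical rails, 1638 mm tall, stand 462 mm apart (outside-to-outside) with their front faces coplanar on the −y side. 5 rungs, each 43 mm deep and 34 mm tall, span between the inner faces of the rails, front faces flush with the rails. The lowest rung's underside is at z = 315 mm and rungs are spaced 287 mm apart (underside to underside).

The chair is on the floor beside the table on its −x side. The ladder is on top of the table.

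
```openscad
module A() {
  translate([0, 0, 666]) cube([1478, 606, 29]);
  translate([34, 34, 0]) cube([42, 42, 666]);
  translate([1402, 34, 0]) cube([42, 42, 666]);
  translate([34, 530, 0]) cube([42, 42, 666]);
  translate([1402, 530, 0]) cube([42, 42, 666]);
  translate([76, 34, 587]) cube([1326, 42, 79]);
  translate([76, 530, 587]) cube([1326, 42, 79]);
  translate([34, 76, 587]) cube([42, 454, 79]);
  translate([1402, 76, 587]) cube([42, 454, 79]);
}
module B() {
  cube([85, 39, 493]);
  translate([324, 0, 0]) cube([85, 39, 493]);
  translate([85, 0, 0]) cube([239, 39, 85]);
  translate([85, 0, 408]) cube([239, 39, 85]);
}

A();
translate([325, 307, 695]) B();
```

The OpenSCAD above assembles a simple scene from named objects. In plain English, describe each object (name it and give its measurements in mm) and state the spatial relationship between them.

A is a table with a 1478×606 mm rectangular top, 29 mm thick, top surface at z = 695 mm, supported by four 42×42 mm square legs, each inset 34 mm from the nearest pair of top edges, running from the floor. Four apron rails, 42 mm thick and 79 mm tall, run between adjacent legs with their top edges flush with the underside of the top and their outer faces flush with the legs' outer faces.

B is a picture frame with a 239×323 mm rectangular opening (x by z) and a uniform 85 mm border on every side. Frame depth is 39 mm along y. It is built from two vertical stiles running the full outside height and two horizontal rails spanning the gap between the stiles.

The picture frame is on top of the table.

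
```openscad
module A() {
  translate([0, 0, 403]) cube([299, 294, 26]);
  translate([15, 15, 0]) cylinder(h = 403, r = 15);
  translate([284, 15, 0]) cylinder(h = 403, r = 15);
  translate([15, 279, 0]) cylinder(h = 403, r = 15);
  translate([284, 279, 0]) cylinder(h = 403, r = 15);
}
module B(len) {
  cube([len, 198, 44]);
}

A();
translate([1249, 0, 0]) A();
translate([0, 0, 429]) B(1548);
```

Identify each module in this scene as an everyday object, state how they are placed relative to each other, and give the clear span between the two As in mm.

A is a stool. B is a beam. A beam spans the tops of two stools. The clear span between the two stools is 950 mm.

Second stool starts at x = 1249; first ends at x = 299; clear span = 1249 − 299 = 950 mm.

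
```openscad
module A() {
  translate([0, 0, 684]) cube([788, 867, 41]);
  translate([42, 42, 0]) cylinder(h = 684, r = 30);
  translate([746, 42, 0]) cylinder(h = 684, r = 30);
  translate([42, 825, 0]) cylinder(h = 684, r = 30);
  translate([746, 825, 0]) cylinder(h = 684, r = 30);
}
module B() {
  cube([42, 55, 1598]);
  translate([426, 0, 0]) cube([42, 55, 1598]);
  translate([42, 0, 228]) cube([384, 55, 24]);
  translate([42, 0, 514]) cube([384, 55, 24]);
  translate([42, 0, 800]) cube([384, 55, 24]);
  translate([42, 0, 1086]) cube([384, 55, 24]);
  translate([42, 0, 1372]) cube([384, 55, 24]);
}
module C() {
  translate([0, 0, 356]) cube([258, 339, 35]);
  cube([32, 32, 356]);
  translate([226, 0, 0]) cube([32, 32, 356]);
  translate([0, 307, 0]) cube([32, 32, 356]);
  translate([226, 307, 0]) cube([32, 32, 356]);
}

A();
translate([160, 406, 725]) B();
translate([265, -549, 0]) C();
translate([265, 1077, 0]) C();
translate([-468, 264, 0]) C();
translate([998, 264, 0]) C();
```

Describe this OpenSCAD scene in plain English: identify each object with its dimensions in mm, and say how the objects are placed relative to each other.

A is a table with a 788×867 mm rectangular top, 41 mm thick, top surface at z = 725 mm, supported by four round legs of 60 mm diameter, each leg's bounding box inset 12 mm from the nearest pair of top edges, running from the floor.

B is a straight ladder. Two 42×55 mm vertical rails, 1598 mm tall, stand 468 mm apart (outside-to-outside) with their front faces coplanar on the −y side. 5 rungs, each 55 mm deep and 24 mm tall, span between the inner faces of the rails, front faces flush with the rails. The lowest rung's underside is at z = 228 mm and rungs are spaced 286 mm apart (underside to underside).

C is a four-legged stool. The seat is a 258×339×35 mm slab whose top surface is at z = 391 mm; four square legs, each 32×32 mm in cross-section, run from the floor (z = 0) to the underside of the seat, each flush with a corner of the seat.

The ladder is on top of the table, centred. Four stools sit around the table at the −y, +y, −x, +x sides.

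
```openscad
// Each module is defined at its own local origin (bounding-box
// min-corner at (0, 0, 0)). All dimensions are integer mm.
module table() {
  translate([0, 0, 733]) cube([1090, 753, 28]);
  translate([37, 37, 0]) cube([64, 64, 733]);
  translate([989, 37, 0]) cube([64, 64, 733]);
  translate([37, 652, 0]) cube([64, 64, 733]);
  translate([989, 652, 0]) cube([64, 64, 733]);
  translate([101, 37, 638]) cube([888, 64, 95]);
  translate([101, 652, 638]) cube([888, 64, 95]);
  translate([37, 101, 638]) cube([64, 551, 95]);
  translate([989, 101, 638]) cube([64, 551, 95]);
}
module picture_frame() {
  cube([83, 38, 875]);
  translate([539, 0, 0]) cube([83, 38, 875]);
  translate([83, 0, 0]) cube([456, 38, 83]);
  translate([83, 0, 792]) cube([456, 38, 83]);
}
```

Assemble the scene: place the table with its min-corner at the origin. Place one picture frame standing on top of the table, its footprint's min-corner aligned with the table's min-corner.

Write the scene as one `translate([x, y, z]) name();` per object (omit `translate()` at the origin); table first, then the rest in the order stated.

table();
translate([0, 0, 761]) picture_frame();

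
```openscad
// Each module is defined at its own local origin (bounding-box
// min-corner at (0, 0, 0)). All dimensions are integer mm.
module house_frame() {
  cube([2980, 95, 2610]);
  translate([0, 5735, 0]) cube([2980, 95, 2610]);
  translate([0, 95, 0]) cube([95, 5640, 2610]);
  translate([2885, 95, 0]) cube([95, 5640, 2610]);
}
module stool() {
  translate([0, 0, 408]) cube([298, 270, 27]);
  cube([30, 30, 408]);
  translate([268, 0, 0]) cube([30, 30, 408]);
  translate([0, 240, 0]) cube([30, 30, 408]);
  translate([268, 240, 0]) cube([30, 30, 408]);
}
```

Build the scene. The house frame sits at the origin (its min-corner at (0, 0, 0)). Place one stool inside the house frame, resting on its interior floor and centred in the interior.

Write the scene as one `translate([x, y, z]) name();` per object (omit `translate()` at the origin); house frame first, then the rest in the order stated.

house_frame();
translate([1341, 2780, 0]) stool();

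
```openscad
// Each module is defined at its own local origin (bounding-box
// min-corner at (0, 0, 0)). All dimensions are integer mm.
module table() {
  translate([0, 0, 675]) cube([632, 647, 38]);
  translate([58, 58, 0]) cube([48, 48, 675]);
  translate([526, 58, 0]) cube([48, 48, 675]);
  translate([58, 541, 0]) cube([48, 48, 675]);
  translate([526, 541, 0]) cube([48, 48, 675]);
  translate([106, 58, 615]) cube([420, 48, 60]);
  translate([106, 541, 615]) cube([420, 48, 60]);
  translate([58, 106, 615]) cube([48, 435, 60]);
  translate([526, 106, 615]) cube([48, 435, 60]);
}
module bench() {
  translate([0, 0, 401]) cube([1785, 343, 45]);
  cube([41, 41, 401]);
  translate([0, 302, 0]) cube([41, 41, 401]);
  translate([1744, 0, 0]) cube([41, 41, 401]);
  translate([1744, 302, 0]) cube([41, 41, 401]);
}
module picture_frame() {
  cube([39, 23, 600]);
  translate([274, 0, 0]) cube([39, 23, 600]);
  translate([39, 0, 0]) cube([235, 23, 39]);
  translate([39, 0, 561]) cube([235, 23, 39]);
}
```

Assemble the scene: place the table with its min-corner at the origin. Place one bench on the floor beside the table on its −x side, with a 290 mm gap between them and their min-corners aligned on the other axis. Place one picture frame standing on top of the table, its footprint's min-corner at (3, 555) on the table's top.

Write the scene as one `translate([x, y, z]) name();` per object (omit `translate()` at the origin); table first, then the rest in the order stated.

table();
translate([-2075, 0, 0]) bench();
translate([3, 555, 713]) picture_frame();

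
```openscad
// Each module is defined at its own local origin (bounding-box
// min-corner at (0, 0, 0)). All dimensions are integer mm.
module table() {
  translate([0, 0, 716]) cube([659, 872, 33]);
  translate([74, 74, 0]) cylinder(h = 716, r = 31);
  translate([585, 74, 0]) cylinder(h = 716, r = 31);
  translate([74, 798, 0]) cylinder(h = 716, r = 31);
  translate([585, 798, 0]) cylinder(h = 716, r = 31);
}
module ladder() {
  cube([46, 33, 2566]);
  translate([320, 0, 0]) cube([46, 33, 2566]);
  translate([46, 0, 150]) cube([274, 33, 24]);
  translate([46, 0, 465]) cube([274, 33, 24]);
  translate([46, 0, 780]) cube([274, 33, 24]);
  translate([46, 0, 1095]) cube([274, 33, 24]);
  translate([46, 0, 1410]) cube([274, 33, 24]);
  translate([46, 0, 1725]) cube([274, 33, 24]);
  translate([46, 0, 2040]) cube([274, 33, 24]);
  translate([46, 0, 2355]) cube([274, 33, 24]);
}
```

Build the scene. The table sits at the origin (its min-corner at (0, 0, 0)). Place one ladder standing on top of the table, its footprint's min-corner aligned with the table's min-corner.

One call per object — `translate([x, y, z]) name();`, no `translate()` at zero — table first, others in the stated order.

table();
translate([0, 0, 749]) ladder();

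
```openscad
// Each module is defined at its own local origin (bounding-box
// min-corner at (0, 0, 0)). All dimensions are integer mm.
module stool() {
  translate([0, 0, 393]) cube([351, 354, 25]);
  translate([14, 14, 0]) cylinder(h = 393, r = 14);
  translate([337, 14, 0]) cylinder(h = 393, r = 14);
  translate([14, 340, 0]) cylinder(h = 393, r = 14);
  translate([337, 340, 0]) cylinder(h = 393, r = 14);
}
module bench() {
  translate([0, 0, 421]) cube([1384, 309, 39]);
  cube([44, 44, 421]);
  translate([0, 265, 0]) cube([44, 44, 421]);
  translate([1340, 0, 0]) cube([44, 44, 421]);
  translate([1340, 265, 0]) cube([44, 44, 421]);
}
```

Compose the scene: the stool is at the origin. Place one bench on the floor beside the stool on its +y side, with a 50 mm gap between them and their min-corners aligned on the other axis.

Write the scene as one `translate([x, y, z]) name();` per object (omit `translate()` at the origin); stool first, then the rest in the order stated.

stool();
translate([0, 404, 0]) bench();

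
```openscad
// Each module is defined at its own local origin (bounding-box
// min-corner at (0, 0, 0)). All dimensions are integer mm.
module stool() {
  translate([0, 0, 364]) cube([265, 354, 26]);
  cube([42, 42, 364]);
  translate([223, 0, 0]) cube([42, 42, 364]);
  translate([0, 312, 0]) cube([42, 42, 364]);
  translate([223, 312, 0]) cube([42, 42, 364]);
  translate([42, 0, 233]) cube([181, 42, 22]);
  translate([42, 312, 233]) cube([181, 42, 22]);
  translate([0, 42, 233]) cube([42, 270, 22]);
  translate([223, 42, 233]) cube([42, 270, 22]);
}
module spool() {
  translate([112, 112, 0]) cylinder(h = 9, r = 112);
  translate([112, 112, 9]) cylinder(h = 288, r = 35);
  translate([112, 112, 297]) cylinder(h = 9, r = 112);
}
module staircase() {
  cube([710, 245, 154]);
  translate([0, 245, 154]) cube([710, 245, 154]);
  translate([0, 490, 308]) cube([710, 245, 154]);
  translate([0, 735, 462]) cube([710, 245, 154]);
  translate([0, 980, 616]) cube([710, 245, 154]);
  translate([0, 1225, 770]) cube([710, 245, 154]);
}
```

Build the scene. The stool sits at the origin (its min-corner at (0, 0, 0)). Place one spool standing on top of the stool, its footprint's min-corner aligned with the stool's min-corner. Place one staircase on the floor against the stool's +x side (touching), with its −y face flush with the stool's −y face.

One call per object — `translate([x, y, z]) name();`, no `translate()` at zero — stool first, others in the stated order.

stool();
translate([0, 0, 390]) spool();
translate([265, 0, 0]) staircase();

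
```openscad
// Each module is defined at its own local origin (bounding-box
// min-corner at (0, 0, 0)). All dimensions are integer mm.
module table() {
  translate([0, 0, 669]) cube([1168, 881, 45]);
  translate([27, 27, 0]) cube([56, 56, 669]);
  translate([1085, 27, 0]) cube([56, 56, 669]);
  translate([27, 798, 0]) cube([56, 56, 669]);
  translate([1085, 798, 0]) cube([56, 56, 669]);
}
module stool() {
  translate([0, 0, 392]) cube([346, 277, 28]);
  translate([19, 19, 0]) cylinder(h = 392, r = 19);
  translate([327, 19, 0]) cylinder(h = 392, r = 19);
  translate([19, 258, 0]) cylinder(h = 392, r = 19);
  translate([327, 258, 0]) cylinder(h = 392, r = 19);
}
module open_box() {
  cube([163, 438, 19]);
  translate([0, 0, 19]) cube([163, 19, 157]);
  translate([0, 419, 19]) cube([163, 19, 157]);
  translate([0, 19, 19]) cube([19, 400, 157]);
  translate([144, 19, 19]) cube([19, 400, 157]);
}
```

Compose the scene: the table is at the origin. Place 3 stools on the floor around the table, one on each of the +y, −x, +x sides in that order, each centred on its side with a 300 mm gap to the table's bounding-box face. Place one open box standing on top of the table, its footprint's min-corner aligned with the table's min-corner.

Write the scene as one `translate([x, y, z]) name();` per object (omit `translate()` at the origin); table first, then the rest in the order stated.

table();
translate([411, 1181, 0]) stool();
translate([-646, 302, 0]) stool();
translate([1468, 302, 0]) stool();
translate([0, 0, 714]) open_box();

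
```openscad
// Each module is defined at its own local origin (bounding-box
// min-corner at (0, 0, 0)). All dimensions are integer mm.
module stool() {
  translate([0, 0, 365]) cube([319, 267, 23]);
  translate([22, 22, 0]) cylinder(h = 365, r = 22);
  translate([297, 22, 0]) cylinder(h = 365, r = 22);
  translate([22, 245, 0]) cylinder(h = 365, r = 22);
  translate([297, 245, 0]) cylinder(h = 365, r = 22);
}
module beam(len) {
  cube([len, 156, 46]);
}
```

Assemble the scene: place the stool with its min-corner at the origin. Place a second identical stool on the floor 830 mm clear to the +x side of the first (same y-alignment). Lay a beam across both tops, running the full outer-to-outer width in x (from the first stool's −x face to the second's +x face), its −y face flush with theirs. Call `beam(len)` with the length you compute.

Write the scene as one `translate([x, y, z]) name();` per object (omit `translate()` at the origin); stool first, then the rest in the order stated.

stool();
translate([1149, 0, 0]) stool();
translate([0, 0, 388]) beam(1468);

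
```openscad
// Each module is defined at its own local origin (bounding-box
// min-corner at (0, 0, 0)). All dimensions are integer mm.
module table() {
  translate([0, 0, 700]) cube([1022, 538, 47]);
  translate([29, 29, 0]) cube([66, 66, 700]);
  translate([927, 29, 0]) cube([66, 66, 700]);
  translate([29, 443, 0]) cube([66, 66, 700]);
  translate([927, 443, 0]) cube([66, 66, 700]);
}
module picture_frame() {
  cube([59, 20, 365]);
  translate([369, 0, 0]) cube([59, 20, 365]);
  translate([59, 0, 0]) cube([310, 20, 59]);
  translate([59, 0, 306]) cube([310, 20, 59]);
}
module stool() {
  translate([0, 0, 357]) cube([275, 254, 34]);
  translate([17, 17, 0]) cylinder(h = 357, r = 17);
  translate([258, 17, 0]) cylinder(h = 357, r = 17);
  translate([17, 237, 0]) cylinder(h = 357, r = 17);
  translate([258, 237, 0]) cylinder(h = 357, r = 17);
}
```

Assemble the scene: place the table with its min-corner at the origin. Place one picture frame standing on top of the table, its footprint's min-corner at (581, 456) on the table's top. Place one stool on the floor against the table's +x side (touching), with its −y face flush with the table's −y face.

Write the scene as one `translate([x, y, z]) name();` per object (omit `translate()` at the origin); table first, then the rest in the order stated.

table();
translate([581, 456, 747]) picture_frame();
translate([1022, 0, 0]) stool();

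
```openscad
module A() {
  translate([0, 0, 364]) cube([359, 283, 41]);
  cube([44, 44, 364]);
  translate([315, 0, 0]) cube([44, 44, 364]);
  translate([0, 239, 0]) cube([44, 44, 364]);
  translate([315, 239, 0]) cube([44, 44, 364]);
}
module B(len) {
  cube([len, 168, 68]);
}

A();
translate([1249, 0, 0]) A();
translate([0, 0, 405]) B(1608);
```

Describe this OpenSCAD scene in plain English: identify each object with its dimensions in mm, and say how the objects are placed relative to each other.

A is a four-legged stool. The seat is 359×283 mm, 41 mm thick, top at z = 405 mm. It stands on four square legs, each 44×44 mm in cross-section, from z = 0 to the seat underside, each flush with a corner of the seat.

B is a rectangular beam 1608 mm long (x), 168 mm deep (y), 68 mm thick (z).

The beam spans the tops of two stools placed 890 mm apart, resting at z = 405 mm.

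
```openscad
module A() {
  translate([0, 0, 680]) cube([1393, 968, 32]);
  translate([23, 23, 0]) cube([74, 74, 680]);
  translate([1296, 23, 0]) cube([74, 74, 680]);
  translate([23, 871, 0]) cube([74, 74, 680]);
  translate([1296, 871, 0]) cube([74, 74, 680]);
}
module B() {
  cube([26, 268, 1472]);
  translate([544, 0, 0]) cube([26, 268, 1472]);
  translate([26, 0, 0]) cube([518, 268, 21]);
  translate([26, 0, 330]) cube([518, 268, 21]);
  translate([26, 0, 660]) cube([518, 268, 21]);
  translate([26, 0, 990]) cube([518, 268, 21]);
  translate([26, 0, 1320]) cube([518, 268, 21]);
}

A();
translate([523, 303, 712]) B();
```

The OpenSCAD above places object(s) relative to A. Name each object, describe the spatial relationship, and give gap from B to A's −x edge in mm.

The bookshelf's min-x is at 523; the table's min-x is 0; gap = 523 mm.

A is a table. B is a bookshelf. The bookshelf is on top of the table. The gap from the bookshelf to the table's −x edge is 523 mm.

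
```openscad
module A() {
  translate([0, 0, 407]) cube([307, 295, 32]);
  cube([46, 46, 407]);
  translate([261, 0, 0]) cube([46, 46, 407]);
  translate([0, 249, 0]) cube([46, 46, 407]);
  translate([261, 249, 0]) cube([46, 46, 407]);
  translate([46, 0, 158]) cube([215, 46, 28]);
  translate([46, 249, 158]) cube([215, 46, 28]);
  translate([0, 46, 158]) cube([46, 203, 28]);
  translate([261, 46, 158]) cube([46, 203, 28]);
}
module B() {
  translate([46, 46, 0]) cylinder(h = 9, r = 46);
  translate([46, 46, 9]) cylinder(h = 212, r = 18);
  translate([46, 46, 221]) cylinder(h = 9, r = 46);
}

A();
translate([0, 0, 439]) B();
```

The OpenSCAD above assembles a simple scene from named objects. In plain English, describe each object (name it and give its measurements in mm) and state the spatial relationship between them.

A is a four-legged stool. The seat is a 307×295×32 mm slab whose top surface is at z = 439 mm; four square legs, each 46×46 mm in cross-section, run from the floor (z = 0) to the underside of the seat, each flush with a corner of the seat. Four stretchers, 46 mm wide and 28 mm tall, connect adjacent legs with their undersides at z = 158 mm, each running between the inner faces of the legs it joins and aligned with the legs' outer faces on the other axis.

B is a spool: two coaxial disc flanges of radius 46 mm and thickness 9 mm, joined by a core cylinder of radius 18 mm and height 212 mm. The lower flange rests on z = 0 and the three cylinders share a vertical axis.

The spool is on top of the stool.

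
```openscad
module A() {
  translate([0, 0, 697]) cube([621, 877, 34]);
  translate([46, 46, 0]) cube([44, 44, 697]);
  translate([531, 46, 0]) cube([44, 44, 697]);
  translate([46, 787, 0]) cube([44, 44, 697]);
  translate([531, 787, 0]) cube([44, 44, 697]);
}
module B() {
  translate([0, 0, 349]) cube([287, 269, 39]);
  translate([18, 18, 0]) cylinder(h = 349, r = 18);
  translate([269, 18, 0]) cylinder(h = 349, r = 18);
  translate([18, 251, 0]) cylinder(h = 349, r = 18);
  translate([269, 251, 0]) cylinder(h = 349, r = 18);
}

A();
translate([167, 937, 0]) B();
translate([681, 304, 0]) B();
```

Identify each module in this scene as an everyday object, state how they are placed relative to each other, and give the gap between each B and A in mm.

A is a table. B is a stool. Two stools sit around the table at the +y, +x sides. The gap between each stool and the table is 60 mm.

Each stool's nearest face is 60 mm from the table's bounding box.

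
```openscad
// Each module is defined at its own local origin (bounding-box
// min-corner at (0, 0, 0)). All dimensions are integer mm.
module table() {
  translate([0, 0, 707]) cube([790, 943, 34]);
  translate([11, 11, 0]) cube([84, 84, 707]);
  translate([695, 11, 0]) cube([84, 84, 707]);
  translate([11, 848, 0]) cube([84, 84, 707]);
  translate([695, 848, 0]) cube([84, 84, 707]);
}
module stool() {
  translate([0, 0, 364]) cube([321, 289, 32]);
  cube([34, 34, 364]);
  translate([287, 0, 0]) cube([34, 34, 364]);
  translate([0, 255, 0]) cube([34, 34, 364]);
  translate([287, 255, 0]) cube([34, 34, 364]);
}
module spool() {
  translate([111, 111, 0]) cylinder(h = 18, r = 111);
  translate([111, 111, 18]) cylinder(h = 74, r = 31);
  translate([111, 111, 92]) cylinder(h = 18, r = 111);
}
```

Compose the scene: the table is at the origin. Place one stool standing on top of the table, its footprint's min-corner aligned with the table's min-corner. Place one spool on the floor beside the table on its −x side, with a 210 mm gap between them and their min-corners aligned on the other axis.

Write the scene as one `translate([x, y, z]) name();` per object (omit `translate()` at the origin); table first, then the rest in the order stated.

table();
translate([0, 0, 741]) stool();
translate([-432, 0, 0]) spool();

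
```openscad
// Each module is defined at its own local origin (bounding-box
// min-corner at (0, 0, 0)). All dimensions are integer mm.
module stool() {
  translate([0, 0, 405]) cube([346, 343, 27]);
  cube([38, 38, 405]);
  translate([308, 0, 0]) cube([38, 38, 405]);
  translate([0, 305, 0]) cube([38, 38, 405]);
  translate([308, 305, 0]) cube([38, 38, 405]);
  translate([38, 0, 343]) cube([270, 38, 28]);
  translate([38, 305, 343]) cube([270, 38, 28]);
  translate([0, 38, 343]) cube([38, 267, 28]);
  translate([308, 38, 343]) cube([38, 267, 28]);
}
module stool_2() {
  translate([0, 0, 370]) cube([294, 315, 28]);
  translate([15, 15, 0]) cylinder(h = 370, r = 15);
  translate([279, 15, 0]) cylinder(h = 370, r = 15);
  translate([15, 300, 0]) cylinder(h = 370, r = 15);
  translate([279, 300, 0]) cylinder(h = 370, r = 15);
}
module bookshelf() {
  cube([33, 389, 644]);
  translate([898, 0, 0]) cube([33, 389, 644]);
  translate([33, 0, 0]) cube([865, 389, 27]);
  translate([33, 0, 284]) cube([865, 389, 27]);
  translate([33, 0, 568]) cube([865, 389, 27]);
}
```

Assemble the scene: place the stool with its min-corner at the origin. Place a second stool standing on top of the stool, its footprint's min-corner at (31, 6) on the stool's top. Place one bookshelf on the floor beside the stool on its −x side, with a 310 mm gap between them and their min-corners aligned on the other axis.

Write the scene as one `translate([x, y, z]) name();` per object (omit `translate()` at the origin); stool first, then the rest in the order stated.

stool();
translate([31, 6, 432]) stool_2();
translate([-1241, 0, 0]) bookshelf();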